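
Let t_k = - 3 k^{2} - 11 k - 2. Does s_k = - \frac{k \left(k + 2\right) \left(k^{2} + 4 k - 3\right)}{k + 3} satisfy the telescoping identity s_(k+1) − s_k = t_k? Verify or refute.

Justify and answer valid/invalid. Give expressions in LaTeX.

Invalid: residual \frac{2 \left(k^{3} + 8 k^{2} + 19 k + 3\right)}{k^{2} + 7 k + 12} ≠ 0.

s_(k+1) = -(k + 1)*(k + 3)*(4*k + (k + 1)**2 + 1)/(k + 4)
s_(k+1) − s_k = 3*(-k**4 - 10*k**3 - 33*k**2 - 36*k - 6)/(k**2 + 7*k + 12)
(s_(k+1) − s_k) − t_k = 2*(k**3 + 8*k**2 + 19*k + 3)/(k**2 + 7*k + 12)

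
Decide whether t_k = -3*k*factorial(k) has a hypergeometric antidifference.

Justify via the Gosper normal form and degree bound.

Ratio r(k) = (k + 1)**2/k.
Take A(k)=k + 1, B(k)=1, C(k)=k.
Need (k + 1)·f(k+1) − (1)·f(k) = k.
Degrees (1,0,1) ⇒ d ≤ 0.
Coefficient equations give f(k) = 1.
So s_k = (B(k−1)f/C)·t_k = (1/k)·t_k = -3*factorial(k).
Verify: -3*k*factorial(k) matches t_k.

Yes. s_k = -3*factorial(k).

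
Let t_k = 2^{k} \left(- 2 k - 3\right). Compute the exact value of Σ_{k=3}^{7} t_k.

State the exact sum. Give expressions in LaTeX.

The ratio is 2*(2*k + 5)/(2*k + 3).
So A=2 and B=1, with C=k + 3/2.
Key eq: (2)·f(k+1) = (1)·f(k) + (k + 3/2).
d = 1 from the (0,0,1) case.
Solving with deg f ≤ 1: f(k) = (2*k - 1)/2.
Get s_k = R·t_k = 2**k*(1 - 2*k) with R(k) = B(k−1)f(k)/C(k) = (2*k - 1)/(2*k + 3).
Check: Δs_k = 2**k*(-2*k - 3). ✓
Telescoping: Σ = s_(8) − s_(3) = -3840 − (-40) = -3800.

Σ = -3800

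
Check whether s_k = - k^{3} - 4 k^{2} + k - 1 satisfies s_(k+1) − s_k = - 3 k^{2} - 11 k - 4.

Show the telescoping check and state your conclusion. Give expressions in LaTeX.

s_(k+1) = k - (k + 1)**3 - 4*(k + 1)**2
s_(k+1) − s_k = -3*k**2 - 11*k - 4
(s_(k+1) − s_k) − t_k = 0

valid (s_(k+1) − s_k reduces to t_k)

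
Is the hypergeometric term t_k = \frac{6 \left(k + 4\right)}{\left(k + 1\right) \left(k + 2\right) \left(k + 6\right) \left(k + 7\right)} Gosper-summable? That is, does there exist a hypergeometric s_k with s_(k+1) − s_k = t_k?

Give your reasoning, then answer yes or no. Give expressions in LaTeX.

Yes. s_k = \frac{k \left(k + 7\right)}{2 \left(k^{2} + 7 k + 6\right)}.

r(k) = (k + 1)*(k + 5)*(k + 6)/((k + 3)*(k + 4)*(k + 8)) after simplifying.
Gosper form: A/B · C(k+1)/C(k) with A=k + 1, B=k + 8, C=k**4 + 16*k**3 + 95*k**2 + 248*k + 240.
f must satisfy (k + 1)·f(k+1) − (k + 7)·f(k) = k**4 + 16*k**3 + 95*k**2 + 248*k + 240.
Bound: deg f ≤ 6.
A polynomial solution: f(k) = k*(k + 2)*(k + 3)*(k + 4)*(k + 5)*(k + 7)/12.
Get s_k = R·t_k = k*(k + 7)/(2*(k**2 + 7*k + 6)) with R(k) = B(k−1)f(k)/C(k) = k*(k + 2)*(k + 7)**2/(12*(k + 4)).
Check: Δs_k = 6*(k + 4)/(k**4 + 16*k**3 + 83*k**2 + 152*k + 84). ✓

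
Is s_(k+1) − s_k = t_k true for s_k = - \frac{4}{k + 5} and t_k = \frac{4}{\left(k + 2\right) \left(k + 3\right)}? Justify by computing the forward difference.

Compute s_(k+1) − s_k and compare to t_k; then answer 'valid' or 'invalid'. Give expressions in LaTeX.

s_(k+1) = -4/(k + 6)
s_(k+1) − s_k = 4/((k + 5)*(k + 6))
(s_(k+1) − s_k) − t_k = 24*(-k - 4)/(k**4 + 16*k**3 + 91*k**2 + 216*k + 180)

Invalid: residual \frac{24 \left(- k - 4\right)}{k^{4} + 16 k^{3} + 91 k^{2} + 216 k + 180} ≠ 0.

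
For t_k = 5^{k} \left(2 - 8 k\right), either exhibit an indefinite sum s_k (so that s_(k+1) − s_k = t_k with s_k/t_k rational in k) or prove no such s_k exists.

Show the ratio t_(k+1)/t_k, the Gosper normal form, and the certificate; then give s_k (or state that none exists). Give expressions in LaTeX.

s_k = 5^{k} \left(3 - 2 k\right)

t_(k+1)/t_k = 5*(4*k + 3)/(4*k - 1).
Normal form (A,B,C) = (5, 1, k - 1/4).
f must satisfy (5)·f(k+1) − (1)·f(k) = k - 1/4.
Bound: deg f ≤ 1.
Solving with deg f ≤ 1: f(k) = (2*k - 3)/8.
Then R = B(k−1)f/C = (2*k - 3)/(2*(4*k - 1)), so s_k = R(k)·t_k = 5**k*(3 - 2*k).
Δs = 5**k*(2 - 8*k), as required.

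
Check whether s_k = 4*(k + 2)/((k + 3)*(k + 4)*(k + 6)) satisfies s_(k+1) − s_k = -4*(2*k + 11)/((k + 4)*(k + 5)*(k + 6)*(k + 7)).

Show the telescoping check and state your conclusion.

s_(k+1) = 4*(k + 3)/((k + 4)*(k + 5)*(k + 7))
s_(k+1) − s_k = 8*(-k**2 - 7*k - 8)/(k**5 + 25*k**4 + 245*k**3 + 1175*k**2 + 2754*k + 2520)
(s_(k+1) − s_k) − t_k = 4*(3*k + 17)/(k**5 + 25*k**4 + 245*k**3 + 1175*k**2 + 2754*k + 2520)

Invalid: residual 4*(3*k + 17)/(k**5 + 25*k**4 + 245*k**3 + 1175*k**2 + 2754*k + 2520) ≠ 0.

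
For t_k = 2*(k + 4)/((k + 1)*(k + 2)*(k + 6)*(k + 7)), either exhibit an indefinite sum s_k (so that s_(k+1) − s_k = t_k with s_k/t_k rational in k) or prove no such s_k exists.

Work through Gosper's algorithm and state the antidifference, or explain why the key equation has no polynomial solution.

Ratio r(k) = (k + 1)*(k + 5)*(k + 6)/((k + 3)*(k + 4)*(k + 8)).
Factor: A=k + 1; B=k + 8; C=k**4 + 16*k**3 + 95*k**2 + 248*k + 240.
f must satisfy (k + 1)·f(k+1) − (k + 7)·f(k) = k**4 + 16*k**3 + 95*k**2 + 248*k + 240.
Bound: deg f ≤ 6.
Match coefficients ⇒ f(k) = k*(k + 2)*(k + 3)*(k + 4)*(k + 5)*(k + 7)/12.
Certificate R = B(k−1)f/C = k*(k + 2)*(k + 7)**2/(12*(k + 4)) gives s_k = k*(k + 7)/(6*(k**2 + 7*k + 6)).
s_(k+1) − s_k = 2*(k + 4)/(k**4 + 16*k**3 + 83*k**2 + 152*k + 84) = t_k.

s_k = k*(k + 7)/(6*(k**2 + 7*k + 6))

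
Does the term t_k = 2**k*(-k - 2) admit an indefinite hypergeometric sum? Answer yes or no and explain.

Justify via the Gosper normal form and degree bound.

Ratio r(k) = 2*(k + 3)/(k + 2).
Factor: A=2; B=1; C=k + 2.
Key eq: (2)·f(k+1) = (1)·f(k) + (k + 2).
deg f ≤ 1 (via 0,0,1).
Solve for f: f(k) = k (degree 1 ≤ 1).
Certificate R = B(k−1)f/C = k/(k + 2) gives s_k = -2**k*k.
Verify: 2**k*(-k - 2) matches t_k.

Yes. s_k = -2**k*k.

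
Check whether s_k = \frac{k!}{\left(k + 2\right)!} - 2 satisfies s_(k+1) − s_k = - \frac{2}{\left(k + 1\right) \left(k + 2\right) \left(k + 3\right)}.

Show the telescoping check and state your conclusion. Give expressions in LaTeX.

s_(k+1) = -(2*k**2 + 10*k + 11)/((k + 2)*(k + 3))
s_(k+1) − s_k = -2/((k + 1)*(k + 2)*(k + 3))
(s_(k+1) − s_k) − t_k = 0

valid; difference matches t_k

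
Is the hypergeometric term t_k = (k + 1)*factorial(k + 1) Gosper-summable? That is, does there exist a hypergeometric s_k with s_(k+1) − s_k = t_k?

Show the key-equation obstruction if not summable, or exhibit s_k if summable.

r(k) = (k + 2)**2/(k + 1) after simplifying.
Take A(k)=k + 2, B(k)=1, C(k)=k + 1.
Need (k + 2)·f(k+1) − (1)·f(k) = k + 1.
Degrees (1,0,1) ⇒ d ≤ 0.
Solve for f: f(k) = 1 (degree 0 ≤ 0).
R(k) = B(k−1)·f(k)/C(k) = 1/(k + 1); s_k = R·t_k = factorial(k + 1).
Verify: (k + 1)*factorial(k + 1) matches t_k.

Yes. s_k = factorial(k + 1).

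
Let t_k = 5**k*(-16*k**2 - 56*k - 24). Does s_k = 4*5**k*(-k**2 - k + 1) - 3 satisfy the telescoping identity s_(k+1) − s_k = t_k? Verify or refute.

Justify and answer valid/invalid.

s_(k+1) = -20*5**k*(k + (k + 1)**2) - 3
s_(k+1) − s_k = 5**k*(-16*k**2 - 56*k - 24)
(s_(k+1) − s_k) − t_k = 0

valid; difference matches t_k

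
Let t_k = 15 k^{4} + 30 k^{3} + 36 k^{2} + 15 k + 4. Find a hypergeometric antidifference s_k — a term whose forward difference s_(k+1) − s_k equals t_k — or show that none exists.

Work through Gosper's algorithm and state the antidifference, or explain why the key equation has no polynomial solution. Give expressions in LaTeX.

r(k) = (15*k**4 + 90*k**3 + 216*k**2 + 237*k + 100)/(15*k**4 + 30*k**3 + 36*k**2 + 15*k + 4) after simplifying.
Normal form (A,B,C) = (1, 1, k**4 + 2*k**3 + 12*k**2/5 + k + 4/15).
f must satisfy (1)·f(k+1) − (1)·f(k) = k**4 + 2*k**3 + 12*k**2/5 + k + 4/15.
deg f ≤ 5 (via 0,0,4).
Solving with deg f ≤ 5: f(k) = k*(3*k**4 + 2*k**2 - 3*k + 2)/15.
So s_k = (B(k−1)f/C)·t_k = (k*(3*k**4 + 2*k**2 - 3*k + 2)/(15*k**4 + 30*k**3 + 36*k**2 + 15*k + 4))·t_k = k*(3*k**4 + 2*k**2 - 3*k + 2).
Check: Δs_k = 15*k**4 + 30*k**3 + 36*k**2 + 15*k + 4. ✓

s_k = k \left(3 k^{4} + 2 k^{2} - 3 k + 2\right)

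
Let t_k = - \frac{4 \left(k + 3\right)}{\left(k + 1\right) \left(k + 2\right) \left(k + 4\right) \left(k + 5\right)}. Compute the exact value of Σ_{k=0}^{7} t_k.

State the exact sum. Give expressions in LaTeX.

Σ = -13/27

Compute t_(k+1)/t_k: get (k + 1)*(k + 4)**2/((k + 3)**2*(k + 6)).
A = k + 1, B = k + 6, C = k**2 + 6*k + 9.
Key eq: (k + 1)·f(k+1) = (k + 5)·f(k) + (k**2 + 6*k + 9).
Bound: deg f ≤ 4.
A polynomial solution: f(k) = k*(k + 2)*(k + 3)*(k + 5)/8.
Get s_k = R·t_k = k*(-k - 5)/(2*(k**2 + 5*k + 4)) with R(k) = B(k−1)f(k)/C(k) = k*(k + 2)*(k + 5)**2/(8*(k + 3)).
s_(k+1) − s_k = 4*(-k - 3)/(k**4 + 12*k**3 + 49*k**2 + 78*k + 40) = t_k.
Evaluate s at k=8 and k=0: -13/27 and 0; difference -13/27.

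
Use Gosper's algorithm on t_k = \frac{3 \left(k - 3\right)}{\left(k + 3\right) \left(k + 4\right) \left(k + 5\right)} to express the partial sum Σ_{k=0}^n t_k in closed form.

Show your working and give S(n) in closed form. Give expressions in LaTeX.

S(n) = \frac{3 \left(- n - 1\right)}{n^{2} + 9 n + 20}

The ratio is (k - 2)*(k + 3)/((k - 3)*(k + 6)).
Gosper form: A/B · C(k+1)/C(k) with A=k + 3, B=k + 6, C=k - 3.
Solve (k + 3)·f(k+1) − (k + 5)·f(k) = k - 3.
Bound: deg f ≤ 2.
Solving with deg f ≤ 2: f(k) = -k.
Get s_k = R·t_k = -3*k/((k + 3)*(k + 4)) with R(k) = B(k−1)f(k)/C(k) = -k*(k + 5)/(k - 3).
Δs = 3*(k - 3)/(k**3 + 12*k**2 + 47*k + 60), as required.
Evaluate: s_(n+1) = 3*(-n - 1)/(n**2 + 9*n + 20); subtract s_(0) = 0 ⇒ S(n) = 3*(-n - 1)/(n**2 + 9*n + 20).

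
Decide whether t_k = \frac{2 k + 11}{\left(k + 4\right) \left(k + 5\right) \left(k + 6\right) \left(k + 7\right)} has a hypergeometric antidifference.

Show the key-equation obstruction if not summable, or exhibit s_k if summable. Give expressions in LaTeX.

Yes. s_k = \frac{k \left(k + 10\right)}{24 \left(k^{2} + 10 k + 24\right)}.

Compute t_(k+1)/t_k: get (k + 4)*(2*k + 13)/((k + 8)*(2*k + 11)).
Gosper form: A/B · C(k+1)/C(k) with A=k + 4, B=k + 8, C=k + 11/2.
Set up (k + 4)·f(k+1) − (k + 7)·f(k) − (k + 11/2) = 0.
deg f ≤ 3 (via 1,1,1).
Coefficient equations give f(k) = k*(k + 5)*(k + 10)/48.
R(k) = B(k−1)·f(k)/C(k) = k*(k + 5)*(k + 7)*(k + 10)/(24*(2*k + 11)); s_k = R·t_k = k*(k + 10)/(24*(k**2 + 10*k + 24)).
Check: Δs_k = (2*k + 11)/(k**4 + 22*k**3 + 179*k**2 + 638*k + 840). ✓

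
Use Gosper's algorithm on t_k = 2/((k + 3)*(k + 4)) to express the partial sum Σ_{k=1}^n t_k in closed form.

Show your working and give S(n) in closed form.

t_(k+1)/t_k = (k + 3)/(k + 5).
Gosper form: A/B · C(k+1)/C(k) with A=k + 3, B=k + 5, C=1.
Solve (k + 3)·f(k+1) − (k + 4)·f(k) = 1.
Degrees (1,1,0) ⇒ d ≤ 1.
A polynomial solution: f(k) = k/3.
Then R = B(k−1)f/C = k*(k + 4)/3, so s_k = R(k)·t_k = 2*k/(3*(k + 3)).
Check: Δs_k = 2/(k**2 + 7*k + 12). ✓
Evaluate: s_(n+1) = 2*(n + 1)/(3*(n + 4)); subtract s_(1) = 1/6 ⇒ S(n) = n/(2*(n + 4)).

S(n) = n/(2*(n + 4))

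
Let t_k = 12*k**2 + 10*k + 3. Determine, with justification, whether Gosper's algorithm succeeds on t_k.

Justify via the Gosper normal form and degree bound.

Yes. s_k = k**2*(4*k - 1).

Compute t_(k+1)/t_k: get (12*k**2 + 34*k + 25)/(12*k**2 + 10*k + 3).
Gosper form: A/B · C(k+1)/C(k) with A=1, B=1, C=k**2 + 5*k/6 + 1/4.
Solve (1)·f(k+1) − (1)·f(k) = k**2 + 5*k/6 + 1/4.
From deg A=0, deg B=0, deg C=2: d=3.
Solving with deg f ≤ 3: f(k) = k**2*(4*k - 1)/12.
Then R = B(k−1)f/C = k**2*(4*k - 1)/(12*k**2 + 10*k + 3), so s_k = R(k)·t_k = k**2*(4*k - 1).
Check: Δs_k = 12*k**2 + 10*k + 3. ✓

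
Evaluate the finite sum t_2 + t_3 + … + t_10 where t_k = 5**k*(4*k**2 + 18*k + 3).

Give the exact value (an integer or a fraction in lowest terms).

Ratio r(k) = 5*(4*k**2 + 26*k + 25)/(4*k**2 + 18*k + 3).
Gosper form: A/B · C(k+1)/C(k) with A=5, B=1, C=k**2 + 9*k/2 + 3/4.
Key eq: (5)·f(k+1) = (1)·f(k) + (k**2 + 9*k/2 + 3/4).
From deg A=0, deg B=0, deg C=2: d=2.
Coefficient equations give f(k) = (k - 1)*(k + 3)/4.
Then R = B(k−1)f/C = (k - 1)*(k + 3)/(4*k**2 + 18*k + 3), so s_k = R(k)·t_k = 5**k*(k**2 + 2*k - 3).
Verify: 5**k*(4*k**2 + 18*k + 3) matches t_k.
Σ_(k=2)^(10) t_k = s_(11) − s_(2) = 6835937500 − (125) = 6835937375.

Σ = 6835937375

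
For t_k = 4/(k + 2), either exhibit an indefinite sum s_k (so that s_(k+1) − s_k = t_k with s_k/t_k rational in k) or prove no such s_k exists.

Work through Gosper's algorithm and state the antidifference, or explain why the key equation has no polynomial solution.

The ratio is (k + 2)/(k + 3).
A = k + 2, B = k + 3, C = 1.
f must satisfy (k + 2)·f(k+1) − (k + 2)·f(k) = 1.
Bound: deg f ≤ 0.
Write f(k) = c0. Then LHS − RHS = -1, requiring -1 = 0: contradictory. No certificate.

none — t_k is not Gosper-summable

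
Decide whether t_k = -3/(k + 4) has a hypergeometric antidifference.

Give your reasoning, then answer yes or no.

No — the linear system for f has no solution.

t_(k+1)/t_k = (k + 4)/(k + 5).
Factor: A=k + 4; B=k + 5; C=1.
Set up (k + 4)·f(k+1) − (k + 4)·f(k) − (1) = 0.
d = 0 from the (1,1,0) case.
Write f(k) = c0. Then LHS − RHS = -1, requiring -1 = 0: contradictory. No certificate.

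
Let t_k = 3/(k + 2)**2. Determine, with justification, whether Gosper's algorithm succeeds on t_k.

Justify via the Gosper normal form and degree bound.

Compute t_(k+1)/t_k: get (k + 2)**2/(k + 3)**2.
Normal form (A,B,C) = (k**2 + 4*k + 4, k**2 + 6*k + 9, 1).
f must satisfy (k**2 + 4*k + 4)·f(k+1) − (k**2 + 4*k + 4)·f(k) = 1.
Degrees (2,2,0) ⇒ d ≤ 0.
Generic f = c0 gives residual -1; -1 = 0 cannot hold, so t_k is not Gosper-summable.

No — t_k has no hypergeometric antidifference.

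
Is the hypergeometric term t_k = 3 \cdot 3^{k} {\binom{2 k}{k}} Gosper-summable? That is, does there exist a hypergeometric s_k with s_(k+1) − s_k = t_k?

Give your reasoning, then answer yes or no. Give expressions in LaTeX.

Ratio r(k) = 6*(2*k + 1)/(k + 1).
Gosper form: A/B · C(k+1)/C(k) with A=12*k + 6, B=k + 1, C=1.
f must satisfy (12*k + 6)·f(k+1) − (k)·f(k) = 1.
d = -1 from the (1,1,0) case.
Negative degree bound (-1): no f exists, t_k not Gosper-summable.

No — negative degree bound, so no certificate f.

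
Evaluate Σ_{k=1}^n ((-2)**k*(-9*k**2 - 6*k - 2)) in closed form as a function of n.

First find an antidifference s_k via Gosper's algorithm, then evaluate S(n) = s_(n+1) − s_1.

S(n) = -6*(-2)**n*n**2 - 8*(-2)**n*n - 2*(-2)**n + 2

Step 1: r(k) = 2*(-9*k**2 - 24*k - 17)/(9*k**2 + 6*k + 2).
Take A(k)=-2, B(k)=1, C(k)=k**2 + 2*k/3 + 2/9.
Solve (-2)·f(k+1) − (1)·f(k) = k**2 + 2*k/3 + 2/9.
From deg A=0, deg B=0, deg C=2: d=2.
Solving with deg f ≤ 2: f(k) = -k*(3*k - 2)/9.
Get s_k = R·t_k = (-2)**k*k*(3*k - 2) with R(k) = B(k−1)f(k)/C(k) = -k*(3*k - 2)/(9*k**2 + 6*k + 2).
Check: Δs_k = (-2)**k*(-9*k**2 - 6*k - 2). ✓
s_(n+1) = (-2)**(n + 1)*(3*n**2 + 4*n + 1) and s_(1) = -2, so S(n) = -6*(-2)**n*n**2 - 8*(-2)**n*n - 2*(-2)**n + 2.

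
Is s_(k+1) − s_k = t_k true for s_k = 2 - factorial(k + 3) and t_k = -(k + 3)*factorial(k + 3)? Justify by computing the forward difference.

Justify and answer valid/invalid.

Valid — Δs_k = t_k.

s_(k+1) = 2 - factorial(k + 4)
s_(k+1) − s_k = -(k + 3)*factorial(k + 3)
(s_(k+1) − s_k) − t_k = 0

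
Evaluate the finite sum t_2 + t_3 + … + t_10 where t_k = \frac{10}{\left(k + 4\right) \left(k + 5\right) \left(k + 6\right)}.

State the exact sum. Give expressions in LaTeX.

Σ = 11/112

Compute t_(k+1)/t_k: get (k + 4)/(k + 7).
A = k + 4, B = k + 7, C = 1.
Solve (k + 4)·f(k+1) − (k + 6)·f(k) = 1.
deg f ≤ 2 (via 1,1,0).
Solve for f: f(k) = k*(k + 9)/40 (degree 2 ≤ 2).
So s_k = (B(k−1)f/C)·t_k = (k*(k + 6)*(k + 9)/40)·t_k = k*(k + 9)/(4*(k + 4)*(k + 5)).
Δs = 10/(k**3 + 15*k**2 + 74*k + 120), as required.
Evaluate s at k=11 and k=2: 11/48 and 11/84; difference 11/112.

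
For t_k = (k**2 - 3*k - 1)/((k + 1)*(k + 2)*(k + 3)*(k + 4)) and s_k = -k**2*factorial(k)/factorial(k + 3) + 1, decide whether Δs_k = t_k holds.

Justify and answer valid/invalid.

s_(k+1) = (k**3 + 8*k**2 + 24*k + 23)/((k + 2)*(k + 3)*(k + 4))
s_(k+1) − s_k = (k**2 - 3*k - 1)/((k + 1)*(k + 2)*(k + 3)*(k + 4))
(s_(k+1) − s_k) − t_k = 0

valid; difference matches t_k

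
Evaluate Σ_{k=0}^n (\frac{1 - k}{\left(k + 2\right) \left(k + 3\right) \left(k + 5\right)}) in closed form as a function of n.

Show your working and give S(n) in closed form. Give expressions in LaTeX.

r(k) = k*(k + 2)*(k + 5)/((k - 1)*(k + 4)*(k + 6)) after simplifying.
Factor: A=k + 2; B=k + 6; C=k**2 + 3*k - 4.
Solve (k + 2)·f(k+1) − (k + 5)·f(k) = k**2 + 3*k - 4.
Bound: deg f ≤ 3.
Coefficient equations give f(k) = k*(k**2 - 3*k - 22)/12.
Certificate R = B(k−1)f/C = k*(k + 5)*(k**2 - 3*k - 22)/(12*(k - 1)*(k + 4)) gives s_k = k*(-k**2 + 3*k + 22)/(12*(k**3 + 9*k**2 + 26*k + 24)).
Check: Δs_k = (1 - k)/(k**3 + 10*k**2 + 31*k + 30). ✓
Σ_(k=0)^n t_k = s_(n+1) − s_(0) = ((-n**3 + 25*n + 24)/(12*(n**3 + 12*n**2 + 47*n + 60))) − (0), i.e. (-n**3 + 25*n + 24)/(12*(n**3 + 12*n**2 + 47*n + 60)).

S(n) = \frac{- n^{3} + 25 n + 24}{12 \left(n^{3} + 12 n^{2} + 47 n + 60\right)}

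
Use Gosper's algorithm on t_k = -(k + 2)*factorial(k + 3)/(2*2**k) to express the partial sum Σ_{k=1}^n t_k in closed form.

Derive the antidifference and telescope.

The ratio is (k + 3)*(k + 4)/(2*(k + 2)).
So A=k/2 + 2 and B=1, with C=k + 2.
Need (k/2 + 2)·f(k+1) − (1)·f(k) = k + 2.
Bound: deg f ≤ 0.
Coefficient equations give f(k) = 2.
Certificate R = B(k−1)f/C = 2/(k + 2) gives s_k = -factorial(k + 3)/2**k.
s_(k+1) − s_k = -(k + 2)*factorial(k + 3)/(2*2**k) = t_k.
Evaluate: s_(n+1) = -2**(-n - 1)*factorial(n + 4); subtract s_(1) = -12 ⇒ S(n) = 12 - factorial(n + 4)/(2*2**n).

S(n) = 12 - factorial(n + 4)/(2*2**n)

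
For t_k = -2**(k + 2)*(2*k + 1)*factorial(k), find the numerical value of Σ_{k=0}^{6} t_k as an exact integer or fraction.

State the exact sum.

Σ = -2580476

r(k) = 2*(k + 1)*(2*k + 3)/(2*k + 1) after simplifying.
So A=2*k + 2 and B=1, with C=k + 1/2.
Solve (2*k + 2)·f(k+1) − (1)·f(k) = k + 1/2.
Bound: deg f ≤ 0.
Solve for f: f(k) = 1/2 (degree 0 ≤ 0).
R(k) = B(k−1)·f(k)/C(k) = 1/(2*k + 1); s_k = R·t_k = -2**(k + 2)*factorial(k).
Check: Δs_k = -2**(k + 2)*(2*k + 1)*factorial(k). ✓
Sum = s_(7) − s_(0); s_(7) = -2580480, s_(0) = -4 ⇒ -2580476.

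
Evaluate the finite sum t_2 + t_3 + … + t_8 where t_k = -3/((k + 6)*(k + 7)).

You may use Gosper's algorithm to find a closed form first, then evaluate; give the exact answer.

The ratio is (k + 6)/(k + 8).
Normal form (A,B,C) = (k + 6, k + 8, 1).
f must satisfy (k + 6)·f(k+1) − (k + 7)·f(k) = 1.
deg f ≤ 1 (via 1,1,0).
A polynomial solution: f(k) = k/6.
R(k) = B(k−1)·f(k)/C(k) = k*(k + 7)/6; s_k = R·t_k = -k/(2*k + 12).
Δs = -3/(k**2 + 13*k + 42), as required.
Evaluate s at k=9 and k=2: -3/10 and -1/8; difference -7/40.

Σ = -7/40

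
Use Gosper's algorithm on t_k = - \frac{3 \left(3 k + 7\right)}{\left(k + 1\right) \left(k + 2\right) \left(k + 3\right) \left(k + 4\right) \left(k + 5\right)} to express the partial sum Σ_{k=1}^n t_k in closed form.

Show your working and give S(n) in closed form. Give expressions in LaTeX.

Compute t_(k+1)/t_k: get (k + 1)*(3*k + 10)/((k + 6)*(3*k + 7)).
Gosper form: A/B · C(k+1)/C(k) with A=k + 1, B=k + 6, C=k + 7/3.
Need (k + 1)·f(k+1) − (k + 5)·f(k) = k + 7/3.
d = 4 from the (1,1,1) case.
Match coefficients ⇒ f(k) = k*(k + 2)*(k**2 + 8*k + 19)/36.
R(k) = B(k−1)·f(k)/C(k) = k*(k + 2)*(k + 5)*(k**2 + 8*k + 19)/(12*(3*k + 7)); s_k = R·t_k = k*(-k**2 - 8*k - 19)/(4*(k**3 + 8*k**2 + 19*k + 12)).
Verify: 3*(-3*k - 7)/(k**5 + 15*k**4 + 85*k**3 + 225*k**2 + 274*k + 120) matches t_k.
s_(n+1) = (-n**3 - 11*n**2 - 38*n - 28)/(4*(n**3 + 11*n**2 + 38*n + 40)) and s_(1) = -7/40, so S(n) = 3*n*(-n**2 - 11*n - 38)/(40*(n**3 + 11*n**2 + 38*n + 40)).

S(n) = \frac{3 n \left(- n^{2} - 11 n - 38\right)}{40 \left(n^{3} + 11 n^{2} + 38 n + 40\right)}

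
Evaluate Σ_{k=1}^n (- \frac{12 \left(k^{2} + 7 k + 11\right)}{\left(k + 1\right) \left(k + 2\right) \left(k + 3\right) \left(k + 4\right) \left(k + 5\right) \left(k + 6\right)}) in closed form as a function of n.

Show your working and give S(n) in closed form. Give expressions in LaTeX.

S(n) = \frac{n \left(- n^{2} - 12 n - 44\right)}{12 \left(n^{3} + 12 n^{2} + 44 n + 48\right)}

Step 1: r(k) = (k + 1)*(7*k + (k + 1)**2 + 18)/((k + 7)*(k**2 + 7*k + 11)).
Normal form (A,B,C) = (k + 1, k + 7, k**2 + 7*k + 11).
f must satisfy (k + 1)·f(k+1) − (k + 6)·f(k) = k**2 + 7*k + 11.
d = 5 from the (1,1,2) case.
A polynomial solution: f(k) = k*(k + 2)*(k + 4)*(k**2 + 9*k + 23)/45.
R(k) = B(k−1)·f(k)/C(k) = k*(k + 2)*(k + 4)*(k + 6)*(k**2 + 9*k + 23)/(45*(k**2 + 7*k + 11)); s_k = R·t_k = 4*k*(-k**2 - 9*k - 23)/(15*(k**3 + 9*k**2 + 23*k + 15)).
s_(k+1) − s_k = 12*(-k**2 - 7*k - 11)/(k**6 + 21*k**5 + 175*k**4 + 735*k**3 + 1624*k**2 + 1764*k + 720) = t_k.
Telescope: S(n) = s_(n+1) − s_(1) = 4*(-n**3 - 12*n**2 - 44*n - 33)/(15*(n**3 + 12*n**2 + 44*n + 48)) − (-11/60) = n*(-n**2 - 12*n - 44)/(12*(n**3 + 12*n**2 + 44*n + 48)).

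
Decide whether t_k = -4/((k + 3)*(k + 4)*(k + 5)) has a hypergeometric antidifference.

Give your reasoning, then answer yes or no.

Yes. s_k = k*(-k - 7)/(6*(k + 3)*(k + 4)).

t_(k+1)/t_k = (k + 3)/(k + 6).
Gosper form: A/B · C(k+1)/C(k) with A=k + 3, B=k + 6, C=1.
Set up (k + 3)·f(k+1) − (k + 5)·f(k) − (1) = 0.
deg f ≤ 2 (via 1,1,0).
Solve for f: f(k) = k*(k + 7)/24 (degree 2 ≤ 2).
Get s_k = R·t_k = k*(-k - 7)/(6*(k + 3)*(k + 4)) with R(k) = B(k−1)f(k)/C(k) = k*(k + 5)*(k + 7)/24.
Δs = -4/(k**3 + 12*k**2 + 47*k + 60), as required.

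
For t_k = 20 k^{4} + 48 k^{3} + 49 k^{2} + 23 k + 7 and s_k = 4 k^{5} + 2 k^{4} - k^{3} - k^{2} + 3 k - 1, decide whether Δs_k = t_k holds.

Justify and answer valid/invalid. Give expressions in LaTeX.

s_(k+1) = 4*k**5 + 22*k**4 + 47*k**3 + 48*k**2 + 26*k + 6
s_(k+1) − s_k = 20*k**4 + 48*k**3 + 49*k**2 + 23*k + 7
(s_(k+1) − s_k) − t_k = 0

Valid: the claim telescopes to t_k.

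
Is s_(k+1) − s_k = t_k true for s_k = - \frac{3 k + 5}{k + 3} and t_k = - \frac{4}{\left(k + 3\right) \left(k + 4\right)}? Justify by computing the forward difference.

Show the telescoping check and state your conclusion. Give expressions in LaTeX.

s_(k+1) = (-3*k - 8)/(k + 4)
s_(k+1) − s_k = -4/(k**2 + 7*k + 12)
(s_(k+1) − s_k) − t_k = 0

Valid — Δs_k = t_k.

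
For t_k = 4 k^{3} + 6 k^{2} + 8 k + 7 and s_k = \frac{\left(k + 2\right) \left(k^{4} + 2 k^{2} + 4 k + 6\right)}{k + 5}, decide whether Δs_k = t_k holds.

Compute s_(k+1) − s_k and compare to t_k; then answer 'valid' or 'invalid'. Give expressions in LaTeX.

Invalid: residual \frac{3 \left(- 3 k^{4} - 26 k^{3} - 36 k^{2} - 43 k - 29\right)}{k^{2} + 11 k + 30} ≠ 0.

s_(k+1) = (k + 3)*(4*k + (k + 1)**4 + 2*(k + 1)**2 + 10)/(k + 6)
s_(k+1) − s_k = (4*k**5 + 41*k**4 + 116*k**3 + 167*k**2 + 188*k + 123)/(k**2 + 11*k + 30)
(s_(k+1) − s_k) − t_k = 3*(-3*k**4 - 26*k**3 - 36*k**2 - 43*k - 29)/(k**2 + 11*k + 30)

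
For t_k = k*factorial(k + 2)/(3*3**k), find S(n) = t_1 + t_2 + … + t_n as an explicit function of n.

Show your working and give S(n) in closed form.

Step 1: r(k) = (k + 1)*(k + 3)/(3*k).
Take A(k)=k/3 + 1, B(k)=1, C(k)=k.
Key eq: (k/3 + 1)·f(k+1) = (1)·f(k) + (k).
deg f ≤ 0 (via 1,0,1).
Coefficient equations give f(k) = 3.
Then R = B(k−1)f/C = 3/k, so s_k = R(k)·t_k = factorial(k + 2)/3**k.
Check: Δs_k = k*factorial(k + 2)/(3*3**k). ✓
Telescope: S(n) = s_(n+1) − s_(1) = 3**(-n - 1)*factorial(n + 3) − (2) = -2 + factorial(n + 3)/(3*3**n).

S(n) = -2 + factorial(n + 3)/(3*3**n)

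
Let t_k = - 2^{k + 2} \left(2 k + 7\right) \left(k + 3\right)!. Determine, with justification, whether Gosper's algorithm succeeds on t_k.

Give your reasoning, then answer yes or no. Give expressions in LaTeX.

Yes. s_k = - 2^{k + 2} \left(k + 3\right)!.

t_(k+1)/t_k = 2*(k + 4)*(2*k + 9)/(2*k + 7).
Take A(k)=2*k + 8, B(k)=1, C(k)=k + 7/2.
Solve (2*k + 8)·f(k+1) − (1)·f(k) = k + 7/2.
d = 0 from the (1,0,1) case.
Solve for f: f(k) = 1/2 (degree 0 ≤ 0).
Then R = B(k−1)f/C = 1/(2*k + 7), so s_k = R(k)·t_k = -2**(k + 2)*factorial(k + 3).
Check: Δs_k = -2**(k + 2)*(2*k + 7)*factorial(k + 3). ✓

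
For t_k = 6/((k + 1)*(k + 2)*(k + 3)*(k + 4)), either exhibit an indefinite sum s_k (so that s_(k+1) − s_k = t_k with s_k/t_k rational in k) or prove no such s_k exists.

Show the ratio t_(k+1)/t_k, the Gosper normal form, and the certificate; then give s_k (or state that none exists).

s_k = k*(k**2 + 6*k + 11)/(3*(k + 1)*(k + 2)*(k + 3))

Ratio r(k) = (k + 1)/(k + 5).
A = k + 1, B = k + 5, C = 1.
Need (k + 1)·f(k+1) − (k + 4)·f(k) = 1.
Degrees (1,1,0) ⇒ d ≤ 3.
A polynomial solution: f(k) = k*(k**2 + 6*k + 11)/18.
Then R = B(k−1)f/C = k*(k + 4)*(k**2 + 6*k + 11)/18, so s_k = R(k)·t_k = k*(k**2 + 6*k + 11)/(3*(k + 1)*(k + 2)*(k + 3)).
s_(k+1) − s_k = 6/(k**4 + 10*k**3 + 35*k**2 + 50*k + 24) = t_k.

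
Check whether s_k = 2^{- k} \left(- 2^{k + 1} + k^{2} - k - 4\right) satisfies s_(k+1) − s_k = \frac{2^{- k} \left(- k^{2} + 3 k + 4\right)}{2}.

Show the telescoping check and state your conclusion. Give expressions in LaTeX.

s_(k+1) = (-4*2**k + k**2 + k - 4)/(2*2**k)
s_(k+1) − s_k = (-k**2 + 3*k + 4)/(2*2**k)
(s_(k+1) − s_k) − t_k = 0

valid; difference matches t_k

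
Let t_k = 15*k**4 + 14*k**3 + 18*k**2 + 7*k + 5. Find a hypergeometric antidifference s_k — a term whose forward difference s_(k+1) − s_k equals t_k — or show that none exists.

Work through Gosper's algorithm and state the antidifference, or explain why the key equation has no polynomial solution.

s_k = k*(3*k**4 - 4*k**3 + 4*k**2 - 2*k + 4)

r(k) = (15*k**4 + 74*k**3 + 150*k**2 + 145*k + 59)/(15*k**4 + 14*k**3 + 18*k**2 + 7*k + 5) after simplifying.
Gosper form: A/B · C(k+1)/C(k) with A=1, B=1, C=k**4 + 14*k**3/15 + 6*k**2/5 + 7*k/15 + 1/3.
f must satisfy (1)·f(k+1) − (1)·f(k) = k**4 + 14*k**3/15 + 6*k**2/5 + 7*k/15 + 1/3.
From deg A=0, deg B=0, deg C=4: d=5.
Coefficient equations give f(k) = k*(3*k**4 - 4*k**3 + 4*k**2 - 2*k + 4)/15.
Get s_k = R·t_k = k*(3*k**4 - 4*k**3 + 4*k**2 - 2*k + 4) with R(k) = B(k−1)f(k)/C(k) = k*(3*k**4 - 4*k**3 + 4*k**2 - 2*k + 4)/(15*k**4 + 14*k**3 + 18*k**2 + 7*k + 5).
Check: Δs_k = 15*k**4 + 14*k**3 + 18*k**2 + 7*k + 5. ✓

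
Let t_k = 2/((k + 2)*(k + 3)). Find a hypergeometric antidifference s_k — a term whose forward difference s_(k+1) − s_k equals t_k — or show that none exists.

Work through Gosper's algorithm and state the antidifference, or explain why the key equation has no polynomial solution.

s_k = k/(k + 2)

t_(k+1)/t_k = (k + 2)/(k + 4).
Gosper form: A/B · C(k+1)/C(k) with A=k + 2, B=k + 4, C=1.
Key eq: (k + 2)·f(k+1) = (k + 3)·f(k) + (1).
Bound: deg f ≤ 1.
A polynomial solution: f(k) = k/2.
Get s_k = R·t_k = k/(k + 2) with R(k) = B(k−1)f(k)/C(k) = k*(k + 3)/2.
Verify: 2/(k**2 + 5*k + 6) matches t_k.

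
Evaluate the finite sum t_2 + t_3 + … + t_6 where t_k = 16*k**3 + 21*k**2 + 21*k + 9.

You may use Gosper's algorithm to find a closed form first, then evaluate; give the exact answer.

t_(k+1)/t_k = (16*k**3 + 69*k**2 + 111*k + 67)/(16*k**3 + 21*k**2 + 21*k + 9).
Normal form (A,B,C) = (1, 1, k**3 + 21*k**2/16 + 21*k/16 + 9/16).
Need (1)·f(k+1) − (1)·f(k) = k**3 + 21*k**2/16 + 21*k/16 + 9/16.
From deg A=0, deg B=0, deg C=3: d=4.
Coefficient equations give f(k) = k*(4*k**3 - k**2 + 4*k + 2)/16.
Certificate R = B(k−1)f/C = k*(4*k**3 - k**2 + 4*k + 2)/(16*k**3 + 21*k**2 + 21*k + 9) gives s_k = k*(4*k**3 - k**2 + 4*k + 2).
Δs = 16*k**3 + 21*k**2 + 21*k + 9, as required.
Telescoping: Σ = s_(7) − s_(2) = 9471 − (76) = 9395.

Σ = 9395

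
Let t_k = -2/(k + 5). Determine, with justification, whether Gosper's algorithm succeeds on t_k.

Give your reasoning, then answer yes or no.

t_(k+1)/t_k = (k + 5)/(k + 6).
Take A(k)=k + 5, B(k)=k + 6, C(k)=1.
Solve (k + 5)·f(k+1) − (k + 5)·f(k) = 1.
d = 0 from the (1,1,0) case.
Put f(k) = c0: A·f(k+1) − B(k−1)·f(k) − C = -1; need -1 = 0 — inconsistent ⇒ no f, not summable.

No — the linear system for f has no solution.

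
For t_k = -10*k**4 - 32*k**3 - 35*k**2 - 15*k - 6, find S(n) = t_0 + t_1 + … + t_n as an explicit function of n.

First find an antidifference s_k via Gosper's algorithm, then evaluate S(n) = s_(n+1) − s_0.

S(n) = -2*n**5 - 13*n**4 - 31*n**3 - 33*n**2 - 19*n - 6

t_(k+1)/t_k = (10*k**4 + 72*k**3 + 191*k**2 + 221*k + 98)/(10*k**4 + 32*k**3 + 35*k**2 + 15*k + 6).
A = 1, B = 1, C = k**4 + 16*k**3/5 + 7*k**2/2 + 3*k/2 + 3/5.
Set up (1)·f(k+1) − (1)·f(k) − (k**4 + 16*k**3/5 + 7*k**2/2 + 3*k/2 + 3/5) = 0.
Bound: deg f ≤ 5.
Match coefficients ⇒ f(k) = k*(2*k**4 + 3*k**3 - k**2 - 2*k + 4)/10.
So s_k = (B(k−1)f/C)·t_k = (k*(2*k**4 + 3*k**3 - k**2 - 2*k + 4)/(10*k**4 + 32*k**3 + 35*k**2 + 15*k + 6))·t_k = k*(-2*k**4 - 3*k**3 + k**2 + 2*k - 4).
Check: Δs_k = -10*k**4 - 32*k**3 - 35*k**2 - 15*k - 6. ✓
Σ_(k=0)^n t_k = s_(n+1) − s_(0) = (-2*n**5 - 13*n**4 - 31*n**3 - 33*n**2 - 19*n - 6) − (0), i.e. -2*n**5 - 13*n**4 - 31*n**3 - 33*n**2 - 19*n - 6.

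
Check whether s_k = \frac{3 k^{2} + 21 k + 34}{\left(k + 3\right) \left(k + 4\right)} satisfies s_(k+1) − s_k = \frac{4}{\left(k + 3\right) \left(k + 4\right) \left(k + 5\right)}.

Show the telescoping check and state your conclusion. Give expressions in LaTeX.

s_(k+1) = (21*k + 3*(k + 1)**2 + 55)/((k + 4)*(k + 5))
s_(k+1) − s_k = 4/(k**3 + 12*k**2 + 47*k + 60)
(s_(k+1) − s_k) − t_k = 0

Valid: the claim telescopes to t_k.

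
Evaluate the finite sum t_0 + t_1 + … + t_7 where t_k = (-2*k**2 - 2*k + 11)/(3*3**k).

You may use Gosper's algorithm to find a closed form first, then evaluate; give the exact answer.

The ratio is (2*k**2 + 6*k - 7)/(3*(2*k**2 + 2*k - 11)).
Normal form (A,B,C) = (1/3, 1, k**2 + k - 11/2).
Need (1/3)·f(k+1) − (1)·f(k) = k**2 + k - 11/2.
From deg A=0, deg B=0, deg C=2: d=2.
Coefficient equations give f(k) = -3*(k**2 + 2*k - 4)/2.
Certificate R = B(k−1)f/C = -3*(k**2 + 2*k - 4)/(2*k**2 + 2*k - 11) gives s_k = (k**2 + 2*k - 4)/3**k.
s_(k+1) − s_k = (-2*k**2 - 2*k + 11)/(3*3**k) = t_k.
Evaluate s at k=8 and k=0: 76/6561 and -4; difference 26320/6561.

Σ = 26320/6561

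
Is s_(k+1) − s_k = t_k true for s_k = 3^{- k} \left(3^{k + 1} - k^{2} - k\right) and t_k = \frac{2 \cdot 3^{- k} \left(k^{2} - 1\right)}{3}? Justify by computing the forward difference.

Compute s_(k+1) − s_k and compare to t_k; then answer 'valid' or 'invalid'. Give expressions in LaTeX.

s_(k+1) = (9*3**k - k - (k + 1)**2 - 1)/(3*3**k)
s_(k+1) − s_k = 2*(k**2 - 1)/(3*3**k)
(s_(k+1) − s_k) − t_k = 0

valid (s_(k+1) − s_k reduces to t_k)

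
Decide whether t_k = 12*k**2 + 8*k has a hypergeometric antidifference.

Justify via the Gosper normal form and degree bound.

Yes. s_k = 2*k*(2*k**2 - k - 1).

The ratio is (3*k**2 + 8*k + 5)/(k*(3*k + 2)).
Take A(k)=1, B(k)=1, C(k)=k**2 + 2*k/3.
Solve (1)·f(k+1) − (1)·f(k) = k**2 + 2*k/3.
deg f ≤ 3 (via 0,0,2).
Solve for f: f(k) = k*(k - 1)*(2*k + 1)/6 (degree 3 ≤ 3).
Then R = B(k−1)f/C = (k - 1)*(2*k + 1)/(2*(3*k + 2)), so s_k = R(k)·t_k = 2*k*(2*k**2 - k - 1).
Verify: 4*k*(3*k + 2) matches t_k.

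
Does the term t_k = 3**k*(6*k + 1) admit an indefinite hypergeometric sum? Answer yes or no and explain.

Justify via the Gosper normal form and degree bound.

Yes. s_k = 3**k*(3*k - 4).

r(k) = 3*(6*k + 7)/(6*k + 1) after simplifying.
Take A(k)=3, B(k)=1, C(k)=k + 1/6.
Need (3)·f(k+1) − (1)·f(k) = k + 1/6.
d = 1 from the (0,0,1) case.
Match coefficients ⇒ f(k) = (3*k - 4)/6.
Certificate R = B(k−1)f/C = (3*k - 4)/(6*k + 1) gives s_k = 3**k*(3*k - 4).
s_(k+1) − s_k = 3**k*(6*k + 1) = t_k.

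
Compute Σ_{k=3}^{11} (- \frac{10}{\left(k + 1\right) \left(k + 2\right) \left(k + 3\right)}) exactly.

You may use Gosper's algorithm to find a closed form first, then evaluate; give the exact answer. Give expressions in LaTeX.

Σ = -81/364

The ratio is (k + 1)/(k + 4).
Normal form (A,B,C) = (k + 1, k + 4, 1).
Solve (k + 1)·f(k+1) − (k + 3)·f(k) = 1.
d = 2 from the (1,1,0) case.
A polynomial solution: f(k) = k*(k + 3)/4.
Then R = B(k−1)f/C = k*(k + 3)**2/4, so s_k = R(k)·t_k = 5*k*(-k - 3)/(2*(k + 1)*(k + 2)).
s_(k+1) − s_k = -10/(k**3 + 6*k**2 + 11*k + 6) = t_k.
Telescoping: Σ = s_(12) − s_(3) = -225/91 − (-9/4) = -81/364.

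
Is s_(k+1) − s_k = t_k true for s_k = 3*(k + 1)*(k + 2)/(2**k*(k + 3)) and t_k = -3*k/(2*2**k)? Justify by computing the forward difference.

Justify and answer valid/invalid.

s_(k+1) = 3*(k + 2)*(k + 3)/(2*2**k*(k + 4))
s_(k+1) − s_k = 3*(-k**3 - 6*k**2 - 7*k + 2)/(2*2**k*(k**2 + 7*k + 12))
(s_(k+1) − s_k) − t_k = 3*(k**2 + 5*k + 2)/(2*2**k*(k**2 + 7*k + 12))

Invalid: residual 3*(k**2 + 5*k + 2)/(2*2**k*(k**2 + 7*k + 12)) ≠ 0.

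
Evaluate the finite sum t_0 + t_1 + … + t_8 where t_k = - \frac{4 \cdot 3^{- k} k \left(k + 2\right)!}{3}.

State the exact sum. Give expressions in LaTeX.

The ratio is (k + 1)*(k + 3)/(3*k).
Normal form (A,B,C) = (k/3 + 1, 1, k).
Solve (k/3 + 1)·f(k+1) − (1)·f(k) = k.
From deg A=1, deg B=0, deg C=1: d=0.
Coefficient equations give f(k) = 3.
Get s_k = R·t_k = -4*factorial(k + 2)/3**k with R(k) = B(k−1)f(k)/C(k) = 3/k.
Check: Δs_k = -4*k*factorial(k + 2)/(3*3**k). ✓
Evaluate s at k=9 and k=0: -1971200/243 and -8; difference -1969256/243.

Σ = -1969256/243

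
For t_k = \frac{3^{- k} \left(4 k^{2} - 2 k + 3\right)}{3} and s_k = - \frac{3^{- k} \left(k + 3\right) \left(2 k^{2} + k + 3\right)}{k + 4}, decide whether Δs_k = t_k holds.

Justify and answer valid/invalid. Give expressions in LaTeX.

Invalid: residual \frac{3^{- k} \left(- 4 k^{3} - 20 k^{2} + 2 k - 21\right)}{3 \left(k^{2} + 9 k + 20\right)} ≠ 0.

s_(k+1) = -(k + 4)*(k + 2*(k + 1)**2 + 4)/(3*3**k*(k + 5))
s_(k+1) − s_k = (4*k**4 + 30*k**3 + 45*k**2 - 11*k + 39)/(3*3**k*(k**2 + 9*k + 20))
(s_(k+1) − s_k) − t_k = (-4*k**3 - 20*k**2 + 2*k - 21)/(3*3**k*(k**2 + 9*k + 20))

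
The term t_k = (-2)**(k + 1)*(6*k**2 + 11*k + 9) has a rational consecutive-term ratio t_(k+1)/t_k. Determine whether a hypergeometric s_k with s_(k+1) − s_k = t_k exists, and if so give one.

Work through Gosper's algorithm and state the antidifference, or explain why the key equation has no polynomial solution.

s_k = 2*(-2)**k*(2*k**2 + k + 1)

The ratio is 2*(-6*k**2 - 23*k - 26)/(6*k**2 + 11*k + 9).
Factor: A=-2; B=1; C=k**2 + 11*k/6 + 3/2.
Need (-2)·f(k+1) − (1)·f(k) = k**2 + 11*k/6 + 3/2.
Bound: deg f ≤ 2.
Solving with deg f ≤ 2: f(k) = -(2*k**2 + k + 1)/6.
Then R = B(k−1)f/C = -(2*k**2 + k + 1)/(6*k**2 + 11*k + 9), so s_k = R(k)·t_k = 2*(-2)**k*(2*k**2 + k + 1).
s_(k+1) − s_k = (-2)**(k + 1)*(6*k**2 + 11*k + 9) = t_k.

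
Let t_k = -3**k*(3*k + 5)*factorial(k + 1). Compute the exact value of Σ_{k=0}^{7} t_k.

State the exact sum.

t_(k+1)/t_k = 3*(k + 2)*(3*k + 8)/(3*k + 5).
Normal form (A,B,C) = (3*k + 6, 1, k + 5/3).
Key eq: (3*k + 6)·f(k+1) = (1)·f(k) + (k + 5/3).
From deg A=1, deg B=0, deg C=1: d=0.
Coefficient equations give f(k) = 1/3.
Get s_k = R·t_k = -3**k*factorial(k + 1) with R(k) = B(k−1)f(k)/C(k) = 1/(3*k + 5).
s_(k+1) − s_k = -3**k*(3*k + 5)*factorial(k + 1) = t_k.
Sum = s_(8) − s_(0); s_(8) = -2380855680, s_(0) = -1 ⇒ -2380855679.

Σ = -2380855679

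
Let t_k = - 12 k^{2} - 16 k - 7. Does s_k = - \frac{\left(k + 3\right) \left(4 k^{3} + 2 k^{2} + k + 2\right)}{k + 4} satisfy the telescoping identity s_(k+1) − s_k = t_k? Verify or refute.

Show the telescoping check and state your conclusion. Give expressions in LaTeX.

Invalid: residual \frac{2 \left(4 k^{3} + 31 k^{2} + 35 k + 13\right)}{k^{2} + 9 k + 20} ≠ 0.

s_(k+1) = -(k + 4)*(k + 4*(k + 1)**3 + 2*(k + 1)**2 + 3)/(k + 5)
s_(k+1) − s_k = (-12*k**4 - 116*k**3 - 329*k**2 - 313*k - 114)/(k**2 + 9*k + 20)
(s_(k+1) − s_k) − t_k = 2*(4*k**3 + 31*k**2 + 35*k + 13)/(k**2 + 9*k + 20)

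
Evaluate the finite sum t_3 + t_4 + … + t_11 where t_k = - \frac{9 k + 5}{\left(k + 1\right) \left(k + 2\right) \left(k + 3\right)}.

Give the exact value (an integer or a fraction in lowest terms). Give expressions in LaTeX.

Ratio r(k) = (k + 1)*(9*k + 14)/((k + 4)*(9*k + 5)).
A = k + 1, B = k + 4, C = k + 5/9.
Set up (k + 1)·f(k+1) − (k + 3)·f(k) − (k + 5/9) = 0.
From deg A=1, deg B=1, deg C=1: d=2.
Match coefficients ⇒ f(k) = k*(7*k + 3)/18.
Certificate R = B(k−1)f/C = k*(k + 3)*(7*k + 3)/(2*(9*k + 5)) gives s_k = k*(-7*k - 3)/(2*(k + 1)*(k + 2)).
Δs = (-9*k - 5)/(k**3 + 6*k**2 + 11*k + 6), as required.
Evaluate s at k=12 and k=3: -261/91 and -9/5; difference -486/455.

Σ = -486/455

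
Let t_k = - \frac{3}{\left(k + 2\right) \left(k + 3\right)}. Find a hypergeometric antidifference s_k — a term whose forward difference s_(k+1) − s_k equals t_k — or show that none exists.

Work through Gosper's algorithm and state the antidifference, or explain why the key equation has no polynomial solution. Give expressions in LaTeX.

The ratio is (k + 2)/(k + 4).
Normal form (A,B,C) = (k + 2, k + 4, 1).
f must satisfy (k + 2)·f(k+1) − (k + 3)·f(k) = 1.
deg f ≤ 1 (via 1,1,0).
Match coefficients ⇒ f(k) = k/2.
Get s_k = R·t_k = -3*k/(2*k + 4) with R(k) = B(k−1)f(k)/C(k) = k*(k + 3)/2.
s_(k+1) − s_k = -3/(k**2 + 5*k + 6) = t_k.

s_k = - \frac{3 k}{2 k + 4}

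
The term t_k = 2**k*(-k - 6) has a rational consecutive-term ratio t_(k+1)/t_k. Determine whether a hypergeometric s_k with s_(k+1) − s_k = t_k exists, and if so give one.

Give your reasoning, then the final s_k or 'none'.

s_k = 2**k*(-k - 4)

t_(k+1)/t_k = 2*(k + 7)/(k + 6).
So A=2 and B=1, with C=k + 6.
Need (2)·f(k+1) − (1)·f(k) = k + 6.
Degrees (0,0,1) ⇒ d ≤ 1.
Solve for f: f(k) = k + 4 (degree 1 ≤ 1).
Get s_k = R·t_k = 2**k*(-k - 4) with R(k) = B(k−1)f(k)/C(k) = (k + 4)/(k + 6).
Verify: 2**k*(-k - 6) matches t_k.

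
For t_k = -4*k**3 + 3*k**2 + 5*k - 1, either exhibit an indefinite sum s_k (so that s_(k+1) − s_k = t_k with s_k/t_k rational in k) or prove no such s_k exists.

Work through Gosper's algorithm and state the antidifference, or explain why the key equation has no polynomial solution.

Step 1: r(k) = (4*k**3 + 9*k**2 + k - 3)/(4*k**3 - 3*k**2 - 5*k + 1).
Factor: A=1; B=1; C=k**3 - 3*k**2/4 - 5*k/4 + 1/4.
Key eq: (1)·f(k+1) = (1)·f(k) + (k**3 - 3*k**2/4 - 5*k/4 + 1/4).
deg f ≤ 4 (via 0,0,3).
Coefficient equations give f(k) = k*(k**3 - 3*k**2 + 3)/4.
R(k) = B(k−1)·f(k)/C(k) = k*(k**3 - 3*k**2 + 3)/(4*k**3 - 3*k**2 - 5*k + 1); s_k = R·t_k = k*(-k**3 + 3*k**2 - 3).
Δs = -4*k**3 + 3*k**2 + 5*k - 1, as required.

s_k = k*(-k**3 + 3*k**2 - 3)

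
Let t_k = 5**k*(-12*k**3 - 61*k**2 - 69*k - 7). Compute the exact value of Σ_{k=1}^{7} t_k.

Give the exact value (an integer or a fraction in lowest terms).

r(k) = 5*(12*k**3 + 97*k**2 + 227*k + 149)/(12*k**3 + 61*k**2 + 69*k + 7) after simplifying.
Take A(k)=5, B(k)=1, C(k)=k**3 + 61*k**2/12 + 23*k/4 + 7/12.
Set up (5)·f(k+1) − (1)·f(k) − (k**3 + 61*k**2/12 + 23*k/4 + 7/12) = 0.
Bound: deg f ≤ 3.
Solve for f: f(k) = (3*k**3 + 4*k**2 - 4*k - 2)/12 (degree 3 ≤ 3).
Then R = B(k−1)f/C = (3*k**3 + 4*k**2 - 4*k - 2)/(12*k**3 + 61*k**2 + 69*k + 7), so s_k = R(k)·t_k = 5**k*(-3*k**3 - 4*k**2 + 4*k + 2).
Check: Δs_k = 5**k*(-12*k**3 - 61*k**2 - 69*k - 7). ✓
Telescoping: Σ = s_(8) − s_(1) = -686718750 − (-5) = -686718745.

Σ = -686718745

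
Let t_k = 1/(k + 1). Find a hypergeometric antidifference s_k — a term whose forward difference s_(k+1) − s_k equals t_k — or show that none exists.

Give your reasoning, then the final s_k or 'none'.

no hypergeometric antidifference exists

Compute t_(k+1)/t_k: get (k + 1)/(k + 2).
Gosper form: A/B · C(k+1)/C(k) with A=k + 1, B=k + 2, C=1.
Solve (k + 1)·f(k+1) − (k + 1)·f(k) = 1.
Bound: deg f ≤ 0.
f = c0 ⇒ A·f(k+1) − B(k−1)·f(k) − C = -1. The system {-1 = 0} is inconsistent; no antidifference.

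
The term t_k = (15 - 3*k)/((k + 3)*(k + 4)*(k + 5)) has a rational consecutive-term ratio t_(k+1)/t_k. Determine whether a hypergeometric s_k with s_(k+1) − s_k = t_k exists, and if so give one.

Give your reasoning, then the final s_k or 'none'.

Ratio r(k) = (k - 4)*(k + 3)/((k - 5)*(k + 6)).
Gosper form: A/B · C(k+1)/C(k) with A=k + 3, B=k + 6, C=k - 5.
f must satisfy (k + 3)·f(k+1) − (k + 5)·f(k) = k - 5.
Degrees (1,1,1) ⇒ d ≤ 2.
Coefficient equations give f(k) = -k*(k + 19)/12.
R(k) = B(k−1)·f(k)/C(k) = -k*(k + 5)*(k + 19)/(12*(k - 5)); s_k = R·t_k = k*(k + 19)/(4*(k + 3)*(k + 4)).
s_(k+1) − s_k = 3*(5 - k)/(k**3 + 12*k**2 + 47*k + 60) = t_k.

s_k = k*(k + 19)/(4*(k + 3)*(k + 4))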